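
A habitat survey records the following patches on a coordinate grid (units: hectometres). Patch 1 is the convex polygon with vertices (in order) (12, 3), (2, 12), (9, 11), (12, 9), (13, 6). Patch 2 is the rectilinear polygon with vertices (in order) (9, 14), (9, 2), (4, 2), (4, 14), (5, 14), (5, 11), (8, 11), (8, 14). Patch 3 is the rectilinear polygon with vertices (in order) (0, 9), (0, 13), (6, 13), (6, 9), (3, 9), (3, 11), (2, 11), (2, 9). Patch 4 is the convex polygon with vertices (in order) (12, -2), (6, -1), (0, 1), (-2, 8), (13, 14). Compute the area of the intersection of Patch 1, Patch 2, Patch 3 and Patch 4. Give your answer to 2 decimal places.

2.75

The intersection is the polygon with vertices (6,11), (6,9), (5.333,9), (4,10.2), (4,10.4), (5.5,11).
By the shoelace formula its area is 2.75.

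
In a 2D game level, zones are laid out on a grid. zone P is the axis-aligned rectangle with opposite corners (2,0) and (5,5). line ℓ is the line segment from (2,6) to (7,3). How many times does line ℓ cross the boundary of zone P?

2

The segment meets the boundary at (5,4.2), (3.667,5).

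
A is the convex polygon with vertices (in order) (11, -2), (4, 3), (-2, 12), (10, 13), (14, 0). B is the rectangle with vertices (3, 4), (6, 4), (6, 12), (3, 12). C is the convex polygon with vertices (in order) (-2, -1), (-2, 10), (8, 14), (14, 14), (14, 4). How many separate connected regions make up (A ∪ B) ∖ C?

2

(A ∪ B) ∖ C splits into 2 disjoint pieces (area 5.2632, area 23.8283).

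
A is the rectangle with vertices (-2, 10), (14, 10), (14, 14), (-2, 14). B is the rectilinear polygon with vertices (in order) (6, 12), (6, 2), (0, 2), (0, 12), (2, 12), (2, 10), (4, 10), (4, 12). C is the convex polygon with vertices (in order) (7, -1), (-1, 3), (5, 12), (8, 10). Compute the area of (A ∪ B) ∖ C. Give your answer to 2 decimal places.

70.00

|A ∪ B| = 112.
|(A ∪ B) ∩ C| = 42.
|(A ∪ B) ∖ C| = 112 − 42 = 70.00.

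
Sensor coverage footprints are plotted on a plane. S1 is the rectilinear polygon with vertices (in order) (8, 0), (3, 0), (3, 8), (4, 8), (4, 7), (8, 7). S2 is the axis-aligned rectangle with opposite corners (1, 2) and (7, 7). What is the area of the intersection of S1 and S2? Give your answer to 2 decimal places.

The intersection is the polygon with vertices (3,7), (4,7), (7,7), (7,2), (3,2).
By the shoelace formula its area is 20.00.

20.00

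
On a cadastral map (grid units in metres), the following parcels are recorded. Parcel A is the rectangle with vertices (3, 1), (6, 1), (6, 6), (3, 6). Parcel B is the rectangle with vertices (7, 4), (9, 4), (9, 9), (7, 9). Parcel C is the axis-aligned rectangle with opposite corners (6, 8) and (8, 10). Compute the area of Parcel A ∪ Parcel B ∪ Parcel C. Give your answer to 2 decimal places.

28.00

By inclusion–exclusion:
Individual areas: |Parcel A| = 15, |Parcel B| = 10, |Parcel C| = 4.
|Parcel A∩Parcel B| = 0 (no overlap).
|Parcel A∩Parcel C| = 0 (no overlap).
|Parcel B∩Parcel C|: x∈[7,8], y∈[8,9] → 1·1 = 1.
|Parcel A∩Parcel B∩Parcel C| = 0.
|Parcel A ∪ Parcel B ∪ Parcel C| = 29 − 1 + 0 = 28.00.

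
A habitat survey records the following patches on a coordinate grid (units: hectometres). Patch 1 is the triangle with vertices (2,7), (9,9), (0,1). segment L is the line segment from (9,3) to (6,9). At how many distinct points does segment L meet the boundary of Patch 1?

The segment meets the boundary at (6.375,8.25), (6.923,7.154).

2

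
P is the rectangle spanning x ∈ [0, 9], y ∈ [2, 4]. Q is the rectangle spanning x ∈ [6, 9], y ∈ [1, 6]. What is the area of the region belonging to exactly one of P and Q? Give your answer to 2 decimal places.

|P∩Q|: x∈[6,9], y∈[2,4] → 3·2 = 6.
|P △ Q| = |P| + |Q| − 2·|P∩Q| = 18 + 15 − 12 = 21.00.

21.00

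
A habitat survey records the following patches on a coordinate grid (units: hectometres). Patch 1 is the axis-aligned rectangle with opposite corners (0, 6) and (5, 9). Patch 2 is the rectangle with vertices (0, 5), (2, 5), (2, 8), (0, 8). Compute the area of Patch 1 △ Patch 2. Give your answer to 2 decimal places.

|Patch 1∩Patch 2|: x∈[0,2], y∈[6,8] → 2·2 = 4.
|Patch 1 △ Patch 2| = |Patch 1| + |Patch 2| − 2·|Patch 1∩Patch 2| = 15 + 6 − 8 = 13.00.

13.00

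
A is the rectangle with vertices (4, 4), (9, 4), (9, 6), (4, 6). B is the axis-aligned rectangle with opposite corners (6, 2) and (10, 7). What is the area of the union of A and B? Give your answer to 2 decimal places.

By inclusion–exclusion:
Individual areas: |A| = 10, |B| = 20.
|A∩B|: x∈[6,9], y∈[4,6] → 3·2 = 6.
|A ∪ B| = 30 − 6 = 24.00.

24.00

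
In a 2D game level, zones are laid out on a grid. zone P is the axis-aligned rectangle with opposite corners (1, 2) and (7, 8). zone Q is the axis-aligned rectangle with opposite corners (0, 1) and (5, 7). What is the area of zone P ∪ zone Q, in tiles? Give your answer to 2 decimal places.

46.00

By inclusion–exclusion:
Individual areas: |zone P| = 36, |zone Q| = 30.
|zone P∩zone Q|: x∈[1,5], y∈[2,7] → 4·5 = 20.
|zone P ∪ zone Q| = 66 − 20 = 46.00.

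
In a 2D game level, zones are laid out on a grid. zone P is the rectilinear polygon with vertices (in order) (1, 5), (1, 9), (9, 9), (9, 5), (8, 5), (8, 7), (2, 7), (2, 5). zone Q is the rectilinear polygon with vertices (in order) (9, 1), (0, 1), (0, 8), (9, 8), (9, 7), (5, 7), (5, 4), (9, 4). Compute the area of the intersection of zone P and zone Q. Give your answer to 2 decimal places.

10.00

The intersection is the polygon with vertices (1,8), (9,8), (9,7), (8,7), (5,7), (2,7), (2,5), (1,5).
By the shoelace formula its area is 10.00.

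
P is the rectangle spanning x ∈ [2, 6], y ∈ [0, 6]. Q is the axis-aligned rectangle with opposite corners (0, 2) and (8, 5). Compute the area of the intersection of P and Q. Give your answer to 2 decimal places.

|P∩Q|: x∈[2,6], y∈[2,5] → 4·3 = 12.

12.00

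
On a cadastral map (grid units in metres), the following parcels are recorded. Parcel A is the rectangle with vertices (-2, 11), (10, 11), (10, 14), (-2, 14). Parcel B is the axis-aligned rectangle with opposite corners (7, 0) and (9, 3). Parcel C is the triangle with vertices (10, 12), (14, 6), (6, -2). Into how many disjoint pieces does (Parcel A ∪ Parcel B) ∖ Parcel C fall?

(Parcel A ∪ Parcel B) ∖ Parcel C splits into 3 disjoint pieces (area 35.8571, area 0.5, area 0.3214).

3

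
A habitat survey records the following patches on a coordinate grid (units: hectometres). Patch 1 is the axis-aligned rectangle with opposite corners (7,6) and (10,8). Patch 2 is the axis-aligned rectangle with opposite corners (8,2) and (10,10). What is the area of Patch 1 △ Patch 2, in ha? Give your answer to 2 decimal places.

14.00

|Patch 1∩Patch 2|: x∈[8,10], y∈[6,8] → 2·2 = 4.
|Patch 1 △ Patch 2| = |Patch 1| + |Patch 2| − 2·|Patch 1∩Patch 2| = 6 + 16 − 8 = 14.00.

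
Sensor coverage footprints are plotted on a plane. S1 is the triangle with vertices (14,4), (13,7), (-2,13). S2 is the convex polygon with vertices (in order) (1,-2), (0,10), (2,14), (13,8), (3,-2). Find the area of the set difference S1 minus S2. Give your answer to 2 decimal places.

5.29

|S1| = 19.5, |S1∩S2| = 14.2098.
|S1 ∖ S2| = |S1| − |S1∩S2| = 19.5 − 14.2098 = 5.29.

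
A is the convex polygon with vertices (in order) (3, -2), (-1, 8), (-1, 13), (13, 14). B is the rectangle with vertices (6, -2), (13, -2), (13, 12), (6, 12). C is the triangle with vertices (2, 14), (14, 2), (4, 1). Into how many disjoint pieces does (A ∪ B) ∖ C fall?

3

(A ∪ B) ∖ C splits into 3 disjoint pieces (area 44.1278, area 55.2167, area 24.85).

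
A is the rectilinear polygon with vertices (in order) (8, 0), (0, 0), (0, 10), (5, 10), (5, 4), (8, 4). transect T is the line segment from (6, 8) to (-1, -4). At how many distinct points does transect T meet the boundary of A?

The segment meets the boundary at (1.333,0), (5,6.286).

2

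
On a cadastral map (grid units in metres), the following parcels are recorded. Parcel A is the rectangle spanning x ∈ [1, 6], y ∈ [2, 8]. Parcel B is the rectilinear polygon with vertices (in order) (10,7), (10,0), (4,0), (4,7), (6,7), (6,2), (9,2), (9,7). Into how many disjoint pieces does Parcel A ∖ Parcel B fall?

1

Parcel A ∖ Parcel B is a single connected region.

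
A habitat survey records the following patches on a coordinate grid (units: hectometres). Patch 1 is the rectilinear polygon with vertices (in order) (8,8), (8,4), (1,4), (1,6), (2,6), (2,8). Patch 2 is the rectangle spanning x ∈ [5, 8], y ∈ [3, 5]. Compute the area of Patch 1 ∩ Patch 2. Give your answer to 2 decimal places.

The intersection is the polygon with vertices (8,4), (5,4), (5,5), (8,5).
By the shoelace formula its area is 3.00.

3.00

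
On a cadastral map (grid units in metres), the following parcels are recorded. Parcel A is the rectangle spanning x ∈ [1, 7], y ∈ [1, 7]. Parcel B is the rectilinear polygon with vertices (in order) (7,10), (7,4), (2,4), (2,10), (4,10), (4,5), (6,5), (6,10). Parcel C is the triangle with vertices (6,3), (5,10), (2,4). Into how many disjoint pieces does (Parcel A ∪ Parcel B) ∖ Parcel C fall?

(Parcel A ∪ Parcel B) ∖ Parcel C is a single connected region.

1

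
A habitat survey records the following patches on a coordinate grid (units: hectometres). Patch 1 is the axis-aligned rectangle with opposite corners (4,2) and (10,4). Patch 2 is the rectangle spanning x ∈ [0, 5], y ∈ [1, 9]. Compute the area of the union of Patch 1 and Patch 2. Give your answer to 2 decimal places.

By inclusion–exclusion:
Individual areas: |Patch 1| = 12, |Patch 2| = 40.
|Patch 1∩Patch 2|: x∈[4,5], y∈[2,4] → 1·2 = 2.
|Patch 1 ∪ Patch 2| = 52 − 2 = 50.00.

50.00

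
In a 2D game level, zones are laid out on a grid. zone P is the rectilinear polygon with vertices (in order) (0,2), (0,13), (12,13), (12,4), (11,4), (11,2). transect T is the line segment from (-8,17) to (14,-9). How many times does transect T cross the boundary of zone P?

2

The segment meets the boundary at (0,7.545), (4.692,2).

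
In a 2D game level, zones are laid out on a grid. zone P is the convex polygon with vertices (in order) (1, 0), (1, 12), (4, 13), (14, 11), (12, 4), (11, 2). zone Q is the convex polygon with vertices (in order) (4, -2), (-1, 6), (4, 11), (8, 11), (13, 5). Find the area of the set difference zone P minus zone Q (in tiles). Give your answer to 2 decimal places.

39.91

|zone P| = 129.5, |zone P∩zone Q| = 89.5892.
|zone P ∖ zone Q| = |zone P| − |zone P∩zone Q| = 129.5 − 89.5892 = 39.91.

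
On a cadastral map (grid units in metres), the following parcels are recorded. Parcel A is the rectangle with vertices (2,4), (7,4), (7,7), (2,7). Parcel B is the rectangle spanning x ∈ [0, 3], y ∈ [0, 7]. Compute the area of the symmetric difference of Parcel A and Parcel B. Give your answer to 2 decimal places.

30.00

|Parcel A∩Parcel B|: x∈[2,3], y∈[4,7] → 1·3 = 3.
|Parcel A △ Parcel B| = |Parcel A| + |Parcel B| − 2·|Parcel A∩Parcel B| = 15 + 21 − 6 = 30.00.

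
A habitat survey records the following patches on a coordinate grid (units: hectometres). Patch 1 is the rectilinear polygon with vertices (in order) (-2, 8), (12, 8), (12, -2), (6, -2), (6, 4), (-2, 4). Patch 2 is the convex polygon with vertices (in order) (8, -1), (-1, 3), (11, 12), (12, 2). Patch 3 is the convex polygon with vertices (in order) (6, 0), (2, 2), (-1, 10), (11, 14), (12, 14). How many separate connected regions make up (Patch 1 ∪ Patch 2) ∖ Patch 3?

1

(Patch 1 ∪ Patch 2) ∖ Patch 3 is a single connected region.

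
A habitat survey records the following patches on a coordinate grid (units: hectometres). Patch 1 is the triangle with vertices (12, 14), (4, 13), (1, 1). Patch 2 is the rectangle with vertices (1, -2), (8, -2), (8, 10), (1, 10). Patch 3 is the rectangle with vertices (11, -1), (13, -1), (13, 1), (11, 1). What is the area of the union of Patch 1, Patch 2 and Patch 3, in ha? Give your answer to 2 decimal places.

110.58

By inclusion–exclusion:
Individual areas: |Patch 1| = 46.5, |Patch 2| = 84, |Patch 3| = 4.
|Patch 1∩Patch 2| = 23.9205.
|Patch 1∩Patch 3| = 0.
|Patch 2∩Patch 3| = 0 (no overlap).
|Patch 1∩Patch 2∩Patch 3| = 0.
|Patch 1 ∪ Patch 2 ∪ Patch 3| = 134.5 − 23.9205 + 0 = 110.58.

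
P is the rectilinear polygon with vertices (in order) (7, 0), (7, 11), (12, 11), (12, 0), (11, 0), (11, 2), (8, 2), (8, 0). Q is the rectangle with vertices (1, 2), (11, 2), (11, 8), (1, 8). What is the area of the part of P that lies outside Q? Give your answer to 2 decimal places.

|P| = 49, |P∩Q| = 24.
|P ∖ Q| = |P| − |P∩Q| = 49 − 24 = 25.00.

25.00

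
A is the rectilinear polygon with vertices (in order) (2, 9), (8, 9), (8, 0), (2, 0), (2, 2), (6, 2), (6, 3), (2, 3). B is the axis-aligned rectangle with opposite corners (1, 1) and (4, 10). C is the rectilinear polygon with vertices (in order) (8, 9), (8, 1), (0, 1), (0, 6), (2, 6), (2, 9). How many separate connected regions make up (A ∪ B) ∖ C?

(A ∪ B) ∖ C splits into 2 disjoint pieces (area 6, area 6).

2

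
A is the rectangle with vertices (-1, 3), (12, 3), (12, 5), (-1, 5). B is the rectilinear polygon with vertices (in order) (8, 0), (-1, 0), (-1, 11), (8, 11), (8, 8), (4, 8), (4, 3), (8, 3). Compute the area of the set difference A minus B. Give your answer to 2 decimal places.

16.00

|A| = 26, |A∩B| = 10.
|A ∖ B| = |A| − |A∩B| = 26 − 10 = 16.00.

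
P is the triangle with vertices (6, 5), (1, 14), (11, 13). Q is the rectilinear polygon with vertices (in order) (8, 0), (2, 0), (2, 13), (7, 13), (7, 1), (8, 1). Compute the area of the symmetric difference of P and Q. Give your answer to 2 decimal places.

|P| = 42.5, |Q| = 66, |P∩Q| = 24.8.
|P △ Q| = |P| + |Q| − 2·|P∩Q| = 42.5 + 66 − 49.6 = 58.90.

58.90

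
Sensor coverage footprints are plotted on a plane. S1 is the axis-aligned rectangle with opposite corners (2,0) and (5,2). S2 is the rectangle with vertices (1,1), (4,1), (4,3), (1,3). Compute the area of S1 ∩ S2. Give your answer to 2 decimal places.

|S1∩S2|: x∈[2,4], y∈[1,2] → 2·1 = 2.

2.00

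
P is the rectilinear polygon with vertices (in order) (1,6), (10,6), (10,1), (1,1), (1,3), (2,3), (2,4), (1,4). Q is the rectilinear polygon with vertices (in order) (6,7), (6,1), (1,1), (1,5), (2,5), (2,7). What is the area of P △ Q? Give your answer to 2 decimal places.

26.00

|P| = 44, |Q| = 28, |P∩Q| = 23.
|P △ Q| = |P| + |Q| − 2·|P∩Q| = 44 + 28 − 46 = 26.00.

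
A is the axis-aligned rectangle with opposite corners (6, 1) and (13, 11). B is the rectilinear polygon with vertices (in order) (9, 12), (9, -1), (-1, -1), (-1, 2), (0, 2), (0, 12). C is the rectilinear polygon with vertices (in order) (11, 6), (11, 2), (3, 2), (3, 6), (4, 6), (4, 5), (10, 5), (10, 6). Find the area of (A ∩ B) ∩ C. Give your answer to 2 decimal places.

9.00

The region (A ∩ B) ∩ C is the polygon with vertices (6,5), (9,5), (9,2), (6,2).
By the shoelace formula its area is 9.00.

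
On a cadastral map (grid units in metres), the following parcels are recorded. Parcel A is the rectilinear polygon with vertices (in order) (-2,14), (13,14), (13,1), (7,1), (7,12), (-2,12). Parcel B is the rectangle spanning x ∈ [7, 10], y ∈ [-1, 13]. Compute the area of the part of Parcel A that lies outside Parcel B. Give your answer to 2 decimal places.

60.00

|Parcel A| = 96, |Parcel A∩Parcel B| = 36.
|Parcel A ∖ Parcel B| = |Parcel A| − |Parcel A∩Parcel B| = 96 − 36 = 60.00.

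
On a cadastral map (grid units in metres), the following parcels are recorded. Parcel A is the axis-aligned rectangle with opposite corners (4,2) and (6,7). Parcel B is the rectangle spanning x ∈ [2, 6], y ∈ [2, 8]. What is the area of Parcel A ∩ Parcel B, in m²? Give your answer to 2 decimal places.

|Parcel A∩Parcel B|: x∈[4,6], y∈[2,7] → 2·5 = 10.

10.00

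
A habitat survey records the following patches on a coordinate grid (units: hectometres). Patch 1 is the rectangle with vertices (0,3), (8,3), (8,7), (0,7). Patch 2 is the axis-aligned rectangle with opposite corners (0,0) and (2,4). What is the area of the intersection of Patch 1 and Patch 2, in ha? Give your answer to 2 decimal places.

2.00

|Patch 1∩Patch 2|: x∈[0,2], y∈[3,4] → 2·1 = 2.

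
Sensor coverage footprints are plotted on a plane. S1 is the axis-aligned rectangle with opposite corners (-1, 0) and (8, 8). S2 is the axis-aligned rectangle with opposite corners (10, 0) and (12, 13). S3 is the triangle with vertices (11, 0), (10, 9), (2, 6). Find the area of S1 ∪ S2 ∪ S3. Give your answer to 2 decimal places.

By inclusion–exclusion:
Individual areas: |S1| = 72, |S2| = 26, |S3| = 37.5.
|S1∩S2| = 0 (no overlap).
|S1∩S3| = 18.6667.
|S2∩S3| = 4.1667.
|S1∩S2∩S3| = 0.
|S1 ∪ S2 ∪ S3| = 135.5 − 22.8333 + 0 = 112.67.

112.67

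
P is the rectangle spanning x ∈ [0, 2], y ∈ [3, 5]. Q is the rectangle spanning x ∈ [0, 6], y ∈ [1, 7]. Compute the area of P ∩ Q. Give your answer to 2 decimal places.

|P∩Q|: x∈[0,2], y∈[3,5] → 2·2 = 4.

4.00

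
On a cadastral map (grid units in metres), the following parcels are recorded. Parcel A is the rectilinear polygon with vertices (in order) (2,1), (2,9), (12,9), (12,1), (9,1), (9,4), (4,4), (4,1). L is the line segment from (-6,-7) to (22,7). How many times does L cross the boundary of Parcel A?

The segment meets the boundary at (12,2), (10,1).

2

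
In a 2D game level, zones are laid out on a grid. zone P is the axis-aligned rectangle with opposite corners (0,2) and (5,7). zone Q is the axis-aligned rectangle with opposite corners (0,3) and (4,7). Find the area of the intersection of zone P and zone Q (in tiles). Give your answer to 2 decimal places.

16.00

|zone P∩zone Q|: x∈[0,4], y∈[3,7] → 4·4 = 16.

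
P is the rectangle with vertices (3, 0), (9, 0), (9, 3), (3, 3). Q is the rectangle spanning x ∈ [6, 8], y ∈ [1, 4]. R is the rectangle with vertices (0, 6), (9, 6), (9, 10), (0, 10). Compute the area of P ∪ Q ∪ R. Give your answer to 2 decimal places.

56.00

By inclusion–exclusion:
Individual areas: |P| = 18, |Q| = 6, |R| = 36.
|P∩Q|: x∈[6,8], y∈[1,3] → 2·2 = 4.
|P∩R| = 0 (no overlap).
|Q∩R| = 0 (no overlap).
|P∩Q∩R| = 0.
|P ∪ Q ∪ R| = 60 − 4 + 0 = 56.00.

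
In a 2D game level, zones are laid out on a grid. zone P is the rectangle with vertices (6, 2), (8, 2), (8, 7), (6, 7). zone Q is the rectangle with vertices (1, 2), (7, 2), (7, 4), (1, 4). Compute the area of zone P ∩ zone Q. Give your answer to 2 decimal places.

2.00

|zone P∩zone Q|: x∈[6,7], y∈[2,4] → 1·2 = 2.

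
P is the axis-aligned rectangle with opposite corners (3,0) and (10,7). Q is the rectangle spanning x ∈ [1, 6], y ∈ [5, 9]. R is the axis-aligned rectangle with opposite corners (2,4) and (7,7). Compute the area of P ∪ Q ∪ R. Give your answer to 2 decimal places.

64.00

By inclusion–exclusion:
Individual areas: |P| = 49, |Q| = 20, |R| = 15.
|P∩Q|: x∈[3,6], y∈[5,7] → 3·2 = 6.
|P∩R|: x∈[3,7], y∈[4,7] → 4·3 = 12.
|Q∩R|: x∈[2,6], y∈[5,7] → 4·2 = 8.
|P∩Q∩R| = 6.
|P ∪ Q ∪ R| = 84 − 26 + 6 = 64.00.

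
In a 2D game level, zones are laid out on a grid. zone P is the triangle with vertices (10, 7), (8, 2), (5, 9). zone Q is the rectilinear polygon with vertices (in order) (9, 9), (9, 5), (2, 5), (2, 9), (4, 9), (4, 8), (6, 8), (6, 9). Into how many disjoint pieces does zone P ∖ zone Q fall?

zone P ∖ zone Q splits into 2 disjoint pieces (area 5.1286, area 0.5857).

2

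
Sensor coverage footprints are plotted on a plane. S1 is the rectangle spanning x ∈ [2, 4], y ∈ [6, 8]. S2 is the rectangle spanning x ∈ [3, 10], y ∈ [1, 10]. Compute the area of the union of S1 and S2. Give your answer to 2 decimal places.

65.00

By inclusion–exclusion:
Individual areas: |S1| = 4, |S2| = 63.
|S1∩S2|: x∈[3,4], y∈[6,8] → 1·2 = 2.
|S1 ∪ S2| = 67 − 2 = 65.00.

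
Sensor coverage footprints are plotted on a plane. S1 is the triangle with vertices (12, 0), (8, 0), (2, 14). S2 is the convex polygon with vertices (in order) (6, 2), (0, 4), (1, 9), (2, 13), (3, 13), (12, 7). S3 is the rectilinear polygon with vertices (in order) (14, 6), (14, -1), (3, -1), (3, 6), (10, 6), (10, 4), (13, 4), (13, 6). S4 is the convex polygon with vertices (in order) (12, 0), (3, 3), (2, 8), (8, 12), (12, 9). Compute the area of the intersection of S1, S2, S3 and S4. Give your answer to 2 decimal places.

The intersection is the polygon with vertices (6.842,2.702), (5.429,6), (7.714,6), (8.866,4.388).
By the shoelace formula its area is 6.37.

6.37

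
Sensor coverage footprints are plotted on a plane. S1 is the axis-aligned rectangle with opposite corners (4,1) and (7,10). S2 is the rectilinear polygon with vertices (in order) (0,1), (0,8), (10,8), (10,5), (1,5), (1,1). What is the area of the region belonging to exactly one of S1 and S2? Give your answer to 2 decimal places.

43.00

|S1| = 27, |S2| = 34, |S1∩S2| = 9.
|S1 △ S2| = |S1| + |S2| − 2·|S1∩S2| = 27 + 34 − 18 = 43.00.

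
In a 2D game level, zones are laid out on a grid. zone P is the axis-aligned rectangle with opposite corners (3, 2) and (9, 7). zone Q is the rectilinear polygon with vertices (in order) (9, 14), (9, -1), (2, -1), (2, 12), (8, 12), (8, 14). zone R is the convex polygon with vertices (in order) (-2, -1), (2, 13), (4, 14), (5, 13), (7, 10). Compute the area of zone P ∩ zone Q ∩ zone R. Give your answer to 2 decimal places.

1.46

The intersection is the polygon with vertices (3,7), (4.545,7), (3,5.111).
By the shoelace formula its area is 1.46.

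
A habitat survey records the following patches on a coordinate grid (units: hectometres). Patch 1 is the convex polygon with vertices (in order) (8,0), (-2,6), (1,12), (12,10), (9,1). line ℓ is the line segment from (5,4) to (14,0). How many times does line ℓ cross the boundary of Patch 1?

1

The segment meets the boundary at (9.355,2.065).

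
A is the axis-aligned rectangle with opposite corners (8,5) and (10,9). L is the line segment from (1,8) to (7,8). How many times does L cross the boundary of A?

0

The segment lies entirely outside A and never meets its boundary.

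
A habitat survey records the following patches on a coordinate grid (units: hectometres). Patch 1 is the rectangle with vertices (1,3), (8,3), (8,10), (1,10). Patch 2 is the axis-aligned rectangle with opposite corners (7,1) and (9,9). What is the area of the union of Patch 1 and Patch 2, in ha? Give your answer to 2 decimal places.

59.00

By inclusion–exclusion:
Individual areas: |Patch 1| = 49, |Patch 2| = 16.
|Patch 1∩Patch 2|: x∈[7,8], y∈[3,9] → 1·6 = 6.
|Patch 1 ∪ Patch 2| = 65 − 6 = 59.00.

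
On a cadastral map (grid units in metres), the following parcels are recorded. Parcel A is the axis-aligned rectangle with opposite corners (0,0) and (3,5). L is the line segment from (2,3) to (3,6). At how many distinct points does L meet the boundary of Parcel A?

The segment meets the boundary at (2.667,5).

1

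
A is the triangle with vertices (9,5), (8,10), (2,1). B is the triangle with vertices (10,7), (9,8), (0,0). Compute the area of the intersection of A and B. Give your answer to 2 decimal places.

6.26

The intersection is the polygon with vertices (8.772,6.14), (2.5,1.75), (3.273,2.909), (8.491,7.547).
By the shoelace formula its area is 6.26.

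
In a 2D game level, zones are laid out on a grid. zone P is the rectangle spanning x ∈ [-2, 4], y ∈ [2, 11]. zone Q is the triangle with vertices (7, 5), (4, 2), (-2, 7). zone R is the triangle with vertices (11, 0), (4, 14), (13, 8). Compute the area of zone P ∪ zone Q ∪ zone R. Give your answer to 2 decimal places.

101.50

By inclusion–exclusion:
Individual areas: |zone P| = 54, |zone Q| = 16.5, |zone R| = 42.
|zone P∩zone Q| = 11.
|zone P∩zone R| = 0.
|zone Q∩zone R| = 0.
|zone P∩zone Q∩zone R| = 0.
|zone P ∪ zone Q ∪ zone R| = 112.5 − 11 + 0 = 101.50.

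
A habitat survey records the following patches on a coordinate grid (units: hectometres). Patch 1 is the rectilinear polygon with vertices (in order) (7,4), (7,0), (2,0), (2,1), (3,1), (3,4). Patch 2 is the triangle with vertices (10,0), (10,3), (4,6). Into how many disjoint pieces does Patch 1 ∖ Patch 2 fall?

1

Patch 1 ∖ Patch 2 is a single connected region.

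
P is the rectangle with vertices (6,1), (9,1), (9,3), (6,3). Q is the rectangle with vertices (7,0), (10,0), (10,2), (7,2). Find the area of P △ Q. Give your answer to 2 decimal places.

|P∩Q|: x∈[7,9], y∈[1,2] → 2·1 = 2.
|P △ Q| = |P| + |Q| − 2·|P∩Q| = 6 + 6 − 4 = 8.00.

8.00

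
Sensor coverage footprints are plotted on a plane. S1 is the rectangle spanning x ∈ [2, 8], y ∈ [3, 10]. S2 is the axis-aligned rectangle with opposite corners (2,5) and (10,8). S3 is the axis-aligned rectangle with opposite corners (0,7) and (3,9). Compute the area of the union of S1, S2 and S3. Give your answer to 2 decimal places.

52.00

By inclusion–exclusion:
Individual areas: |S1| = 42, |S2| = 24, |S3| = 6.
|S1∩S2|: x∈[2,8], y∈[5,8] → 6·3 = 18.
|S1∩S3|: x∈[2,3], y∈[7,9] → 1·2 = 2.
|S2∩S3|: x∈[2,3], y∈[7,8] → 1·1 = 1.
|S1∩S2∩S3| = 1.
|S1 ∪ S2 ∪ S3| = 72 − 21 + 1 = 52.00.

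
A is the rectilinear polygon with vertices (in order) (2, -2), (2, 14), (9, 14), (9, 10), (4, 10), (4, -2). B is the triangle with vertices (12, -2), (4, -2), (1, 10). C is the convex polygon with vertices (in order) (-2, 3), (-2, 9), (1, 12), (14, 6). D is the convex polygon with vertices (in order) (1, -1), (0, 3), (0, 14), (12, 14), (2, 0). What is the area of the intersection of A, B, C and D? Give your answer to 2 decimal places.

The intersection is the polygon with vertices (4,4.125), (2.537,3.851), (2,6), (2,8.909), (4,6.727).
By the shoelace formula its area is 7.16.

7.16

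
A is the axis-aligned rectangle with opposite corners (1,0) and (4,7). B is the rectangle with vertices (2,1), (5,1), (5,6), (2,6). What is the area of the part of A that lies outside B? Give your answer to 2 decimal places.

|A∩B|: x∈[2,4], y∈[1,6] → 2·5 = 10.
|A| = 21.
|A ∖ B| = |A| − |A∩B| = 21 − 10 = 11.00.

11.00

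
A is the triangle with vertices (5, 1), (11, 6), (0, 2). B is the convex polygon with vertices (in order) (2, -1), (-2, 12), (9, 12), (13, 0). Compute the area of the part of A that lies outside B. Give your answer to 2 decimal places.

|A| = 15.5, |A∩B| = 15.1868.
|A ∖ B| = |A| − |A∩B| = 15.5 − 15.1868 = 0.31.

0.31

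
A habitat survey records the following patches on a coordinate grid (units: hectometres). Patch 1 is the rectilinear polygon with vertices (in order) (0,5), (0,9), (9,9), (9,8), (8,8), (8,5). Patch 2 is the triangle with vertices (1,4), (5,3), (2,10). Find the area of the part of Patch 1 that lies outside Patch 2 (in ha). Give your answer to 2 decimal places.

|Patch 1| = 33, |Patch 1∩Patch 2| = 7.1429.
|Patch 1 ∖ Patch 2| = |Patch 1| − |Patch 1∩Patch 2| = 33 − 7.1429 = 25.86.

25.86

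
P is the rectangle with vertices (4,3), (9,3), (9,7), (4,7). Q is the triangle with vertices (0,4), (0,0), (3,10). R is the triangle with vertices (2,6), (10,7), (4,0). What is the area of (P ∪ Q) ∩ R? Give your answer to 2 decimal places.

14.37

The region (P ∪ Q) ∩ R is the polygon with vertices (9,5.833), (6.571,3), (4,3), (4,6.25), (9,6.875).
By the shoelace formula its area is 14.37.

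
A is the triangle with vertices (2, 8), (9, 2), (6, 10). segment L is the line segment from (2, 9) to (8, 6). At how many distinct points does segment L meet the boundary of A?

The segment meets the boundary at (7.385,6.308), (3,8.5).

2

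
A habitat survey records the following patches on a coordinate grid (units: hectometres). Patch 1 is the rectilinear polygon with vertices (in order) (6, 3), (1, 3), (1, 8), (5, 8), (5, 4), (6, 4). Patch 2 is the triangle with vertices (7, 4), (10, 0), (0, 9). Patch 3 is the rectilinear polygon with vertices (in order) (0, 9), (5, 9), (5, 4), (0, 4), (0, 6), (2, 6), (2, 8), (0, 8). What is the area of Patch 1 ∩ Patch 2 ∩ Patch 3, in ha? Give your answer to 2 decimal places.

1.95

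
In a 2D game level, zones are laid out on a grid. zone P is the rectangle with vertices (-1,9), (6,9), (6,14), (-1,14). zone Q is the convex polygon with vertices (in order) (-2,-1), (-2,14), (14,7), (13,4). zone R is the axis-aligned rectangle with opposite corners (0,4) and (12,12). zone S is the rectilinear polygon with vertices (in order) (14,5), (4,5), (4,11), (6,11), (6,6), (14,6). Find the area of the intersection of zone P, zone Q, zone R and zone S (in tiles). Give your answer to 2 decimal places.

The intersection is the polygon with vertices (6,10.5), (6,9), (4,9), (4,11), (4.857,11).
By the shoelace formula its area is 3.71.

3.71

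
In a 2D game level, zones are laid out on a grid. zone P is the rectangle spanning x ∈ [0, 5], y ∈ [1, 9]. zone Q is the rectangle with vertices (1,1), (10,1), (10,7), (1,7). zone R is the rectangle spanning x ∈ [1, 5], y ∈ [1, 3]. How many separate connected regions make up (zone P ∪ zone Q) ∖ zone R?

1

(zone P ∪ zone Q) ∖ zone R is a single connected region.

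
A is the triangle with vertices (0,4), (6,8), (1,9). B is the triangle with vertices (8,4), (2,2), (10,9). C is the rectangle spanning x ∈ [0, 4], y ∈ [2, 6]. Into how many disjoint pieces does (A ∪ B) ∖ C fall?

2

(A ∪ B) ∖ C splits into 2 disjoint pieces (area 10.4, area 11.9167).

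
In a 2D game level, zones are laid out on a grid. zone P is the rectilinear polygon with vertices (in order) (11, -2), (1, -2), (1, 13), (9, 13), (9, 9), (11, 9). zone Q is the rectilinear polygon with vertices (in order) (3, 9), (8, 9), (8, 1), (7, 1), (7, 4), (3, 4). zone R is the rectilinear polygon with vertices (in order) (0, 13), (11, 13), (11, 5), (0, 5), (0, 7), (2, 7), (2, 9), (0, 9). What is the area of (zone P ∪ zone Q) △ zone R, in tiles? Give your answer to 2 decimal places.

86.00

|zone P ∪ zone Q| = 142.
|(zone P ∪ zone Q) ∩ zone R| = 70.
|(zone P ∪ zone Q) △ zone R| = 142 + 84 − 140 = 86.00.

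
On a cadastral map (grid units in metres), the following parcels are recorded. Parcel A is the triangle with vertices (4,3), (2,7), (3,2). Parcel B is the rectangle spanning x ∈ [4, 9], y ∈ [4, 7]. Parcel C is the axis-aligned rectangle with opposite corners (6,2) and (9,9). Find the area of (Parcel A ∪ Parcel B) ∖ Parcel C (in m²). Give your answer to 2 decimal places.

|Parcel A ∪ Parcel B| = 18.
|(Parcel A ∪ Parcel B) ∩ Parcel C| = 9.
|(Parcel A ∪ Parcel B) ∖ Parcel C| = 18 − 9 = 9.00.

9.00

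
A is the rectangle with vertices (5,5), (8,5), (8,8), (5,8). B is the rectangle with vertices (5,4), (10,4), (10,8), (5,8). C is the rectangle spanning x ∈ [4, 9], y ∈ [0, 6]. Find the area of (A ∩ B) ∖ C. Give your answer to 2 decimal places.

6.00

|A ∩ B| = 9.
|(A ∩ B) ∩ C| = 3.
|(A ∩ B) ∖ C| = 9 − 3 = 6.00.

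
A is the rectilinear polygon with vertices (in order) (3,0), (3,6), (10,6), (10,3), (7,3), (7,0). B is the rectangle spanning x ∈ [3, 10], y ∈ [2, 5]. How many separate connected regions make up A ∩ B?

1

A ∩ B is a single connected region.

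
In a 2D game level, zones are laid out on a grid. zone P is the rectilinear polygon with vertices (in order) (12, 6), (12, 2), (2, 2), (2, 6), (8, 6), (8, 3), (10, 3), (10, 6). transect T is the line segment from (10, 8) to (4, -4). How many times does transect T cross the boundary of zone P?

The segment meets the boundary at (7,2), (8,4).

2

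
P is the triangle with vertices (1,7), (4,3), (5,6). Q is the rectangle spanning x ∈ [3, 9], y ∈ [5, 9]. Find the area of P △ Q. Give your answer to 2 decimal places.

25.83

|P| = 6.5, |Q| = 24, |P∩Q| = 2.3333.
|P △ Q| = |P| + |Q| − 2·|P∩Q| = 6.5 + 24 − 4.6667 = 25.83.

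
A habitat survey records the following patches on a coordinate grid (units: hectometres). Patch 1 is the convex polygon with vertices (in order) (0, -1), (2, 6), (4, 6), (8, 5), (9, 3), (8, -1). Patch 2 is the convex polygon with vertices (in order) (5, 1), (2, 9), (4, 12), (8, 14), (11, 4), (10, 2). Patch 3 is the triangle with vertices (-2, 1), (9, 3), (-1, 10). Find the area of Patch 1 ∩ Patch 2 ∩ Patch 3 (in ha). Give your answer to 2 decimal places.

The intersection is the polygon with vertices (5.111,5.722), (9,3), (4.553,2.192), (3.125,6), (4,6).
By the shoelace formula its area is 11.33.

11.33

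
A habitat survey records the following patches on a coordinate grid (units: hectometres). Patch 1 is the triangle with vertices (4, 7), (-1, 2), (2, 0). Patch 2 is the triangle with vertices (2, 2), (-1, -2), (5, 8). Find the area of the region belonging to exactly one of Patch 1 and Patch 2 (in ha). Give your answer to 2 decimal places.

11.40

|Patch 1| = 12.5, |Patch 2| = 3, |Patch 1∩Patch 2| = 2.0498.
|Patch 1 △ Patch 2| = |Patch 1| + |Patch 2| − 2·|Patch 1∩Patch 2| = 12.5 + 3 − 4.0996 = 11.40.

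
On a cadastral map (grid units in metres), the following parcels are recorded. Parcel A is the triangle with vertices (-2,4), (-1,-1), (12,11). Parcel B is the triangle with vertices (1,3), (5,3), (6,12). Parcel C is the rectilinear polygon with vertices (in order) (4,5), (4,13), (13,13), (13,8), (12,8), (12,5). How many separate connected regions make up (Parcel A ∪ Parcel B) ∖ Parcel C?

1

(Parcel A ∪ Parcel B) ∖ Parcel C is a single connected region.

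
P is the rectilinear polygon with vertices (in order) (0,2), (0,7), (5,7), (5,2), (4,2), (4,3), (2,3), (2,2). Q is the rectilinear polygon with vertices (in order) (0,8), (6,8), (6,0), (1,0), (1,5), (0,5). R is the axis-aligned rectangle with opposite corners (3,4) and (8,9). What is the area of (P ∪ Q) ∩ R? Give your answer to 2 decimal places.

12.00

The region (P ∪ Q) ∩ R is the polygon with vertices (6,8), (6,4), (3,4), (3,8).
By the shoelace formula its area is 12.00.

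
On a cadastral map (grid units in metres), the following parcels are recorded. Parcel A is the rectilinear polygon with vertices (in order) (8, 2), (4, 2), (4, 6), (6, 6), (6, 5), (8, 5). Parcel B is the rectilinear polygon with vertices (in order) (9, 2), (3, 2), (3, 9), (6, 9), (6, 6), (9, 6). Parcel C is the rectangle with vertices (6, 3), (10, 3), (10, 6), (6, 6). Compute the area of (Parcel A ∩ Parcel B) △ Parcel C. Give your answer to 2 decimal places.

|Parcel A ∩ Parcel B| = 14.
|(Parcel A ∩ Parcel B) ∩ Parcel C| = 4.
|(Parcel A ∩ Parcel B) △ Parcel C| = 14 + 12 − 8 = 18.00.

18.00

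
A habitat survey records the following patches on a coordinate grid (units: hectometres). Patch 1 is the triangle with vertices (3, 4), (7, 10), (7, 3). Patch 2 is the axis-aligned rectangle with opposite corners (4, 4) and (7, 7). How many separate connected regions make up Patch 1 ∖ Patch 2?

Patch 1 ∖ Patch 2 splits into 2 disjoint pieces (area 2.75, area 3).

2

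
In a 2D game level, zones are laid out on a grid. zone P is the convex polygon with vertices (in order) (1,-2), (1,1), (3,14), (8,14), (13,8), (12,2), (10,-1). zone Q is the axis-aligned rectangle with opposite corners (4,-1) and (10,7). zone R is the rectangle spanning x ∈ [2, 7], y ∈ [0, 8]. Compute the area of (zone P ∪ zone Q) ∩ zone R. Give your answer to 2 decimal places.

39.98

The region (zone P ∪ zone Q) ∩ zone R is the polygon with vertices (2.077,8), (7,8), (7,0), (2,0), (2,7.5).
By the shoelace formula its area is 39.98.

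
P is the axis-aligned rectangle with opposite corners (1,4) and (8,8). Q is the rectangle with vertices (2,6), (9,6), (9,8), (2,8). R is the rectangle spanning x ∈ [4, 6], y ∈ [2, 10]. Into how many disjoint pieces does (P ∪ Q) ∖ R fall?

2

(P ∪ Q) ∖ R splits into 2 disjoint pieces (area 10, area 12).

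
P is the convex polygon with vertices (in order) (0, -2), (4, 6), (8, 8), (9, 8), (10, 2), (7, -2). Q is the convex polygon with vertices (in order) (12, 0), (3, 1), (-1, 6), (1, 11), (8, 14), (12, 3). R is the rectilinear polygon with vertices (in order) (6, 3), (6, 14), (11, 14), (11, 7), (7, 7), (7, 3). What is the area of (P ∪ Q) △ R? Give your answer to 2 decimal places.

127.88

|P ∪ Q| = 140.9872.
|(P ∪ Q) ∩ R| = 26.0519.
|(P ∪ Q) △ R| = 140.9872 + 39 − 52.1039 = 127.88.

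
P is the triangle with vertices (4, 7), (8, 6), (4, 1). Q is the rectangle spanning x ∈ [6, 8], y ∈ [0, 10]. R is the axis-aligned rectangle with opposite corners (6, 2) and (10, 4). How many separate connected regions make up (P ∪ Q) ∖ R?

(P ∪ Q) ∖ R splits into 2 disjoint pieces (area 21, area 4).

2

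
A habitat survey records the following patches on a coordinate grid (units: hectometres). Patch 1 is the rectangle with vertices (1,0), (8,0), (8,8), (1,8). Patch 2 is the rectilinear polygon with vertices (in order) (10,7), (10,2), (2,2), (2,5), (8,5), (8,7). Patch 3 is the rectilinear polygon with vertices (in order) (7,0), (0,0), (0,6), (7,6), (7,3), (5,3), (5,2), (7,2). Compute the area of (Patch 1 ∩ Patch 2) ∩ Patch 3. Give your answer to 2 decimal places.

13.00

|Patch 1 ∩ Patch 2| = 18.
|(Patch 1 ∩ Patch 2) ∩ Patch 3| = 13.00.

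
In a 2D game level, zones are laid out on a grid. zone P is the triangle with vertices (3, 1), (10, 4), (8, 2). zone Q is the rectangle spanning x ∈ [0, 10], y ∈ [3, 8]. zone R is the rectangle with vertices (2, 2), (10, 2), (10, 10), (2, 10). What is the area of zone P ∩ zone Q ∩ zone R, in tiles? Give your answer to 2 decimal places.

The intersection is the polygon with vertices (9,3), (7.667,3), (10,4).
By the shoelace formula its area is 0.67.

0.67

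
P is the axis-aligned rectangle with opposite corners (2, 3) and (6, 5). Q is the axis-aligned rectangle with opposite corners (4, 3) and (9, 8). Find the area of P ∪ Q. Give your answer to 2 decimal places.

29.00

By inclusion–exclusion:
Individual areas: |P| = 8, |Q| = 25.
|P∩Q|: x∈[4,6], y∈[3,5] → 2·2 = 4.
|P ∪ Q| = 33 − 4 = 29.00.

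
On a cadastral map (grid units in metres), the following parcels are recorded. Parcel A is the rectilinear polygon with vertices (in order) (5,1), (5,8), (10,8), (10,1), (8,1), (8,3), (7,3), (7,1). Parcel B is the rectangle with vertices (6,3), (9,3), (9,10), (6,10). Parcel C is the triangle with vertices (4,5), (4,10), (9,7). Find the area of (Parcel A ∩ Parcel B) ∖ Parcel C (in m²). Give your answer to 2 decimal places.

11.03

|Parcel A ∩ Parcel B| = 15.
|(Parcel A ∩ Parcel B) ∩ Parcel C| = 3.9667.
|(Parcel A ∩ Parcel B) ∖ Parcel C| = 15 − 3.9667 = 11.03.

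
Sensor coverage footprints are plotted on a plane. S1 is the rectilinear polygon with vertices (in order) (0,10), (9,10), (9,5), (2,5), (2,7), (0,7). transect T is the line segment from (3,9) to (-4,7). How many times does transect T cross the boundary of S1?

The segment meets the boundary at (0,8.143).

1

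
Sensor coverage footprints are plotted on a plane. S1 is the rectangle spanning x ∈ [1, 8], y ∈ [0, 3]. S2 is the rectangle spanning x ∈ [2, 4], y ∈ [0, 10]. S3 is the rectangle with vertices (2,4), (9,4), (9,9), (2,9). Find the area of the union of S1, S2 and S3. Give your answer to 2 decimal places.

By inclusion–exclusion:
Individual areas: |S1| = 21, |S2| = 20, |S3| = 35.
|S1∩S2|: x∈[2,4], y∈[0,3] → 2·3 = 6.
|S1∩S3| = 0 (no overlap).
|S2∩S3|: x∈[2,4], y∈[4,9] → 2·5 = 10.
|S1∩S2∩S3| = 0.
|S1 ∪ S2 ∪ S3| = 76 − 16 + 0 = 60.00.

60.00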